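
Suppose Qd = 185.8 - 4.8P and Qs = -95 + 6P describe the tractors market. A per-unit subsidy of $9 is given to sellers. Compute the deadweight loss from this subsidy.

Pre-subsidy: 185.8 - 4.8P = -95 + 6P gives P* = 26, Q* = 61.
With the subsidy, sellers receive Ps = Pb + 9 for each unit, where Pb is the price buyers pay.
Supply in terms of Pb becomes Qs = -95 + 6(Pb + 9) = -41 + 6Pb. Setting this equal to demand: 185.8 - 4.8Pb = -41 + 6Pb, so Pb = 21.
Sellers receive Ps = 21 + 9 = 30; Q' = 185.8 − 4.8·21 = 85.
The subsidy expands output by 85 − 61 = 24 past the efficient level; on those units the gap between marginal cost and willingness to pay runs from 0 up to 9.
DWL = ½ × 9 × 24 = 108.

Deadweight loss = $108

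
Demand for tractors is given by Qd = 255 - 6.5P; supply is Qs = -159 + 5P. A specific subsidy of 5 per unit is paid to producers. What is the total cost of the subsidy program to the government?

Government cost = 4040/23

Pre-subsidy: 255 - 6.5P = -159 + 5P gives P* = 36, Q* = 21.
With the subsidy, sellers receive Ps = Pb + 5 for each unit, where Pb is the price buyers pay.
Supply in terms of Pb becomes Qs = -159 + 5(Pb + 5) = -134 + 5Pb. Setting this equal to demand: 255 - 6.5Pb = -134 + 5Pb, so Pb = 778/23.
Sellers receive Ps = 778/23 + 5 = 893/23; Q' = 255 − 6.5·(778/23) = 808/23.
Government outlay = subsidy × quantity = 5 × 808/23 = 4040/23.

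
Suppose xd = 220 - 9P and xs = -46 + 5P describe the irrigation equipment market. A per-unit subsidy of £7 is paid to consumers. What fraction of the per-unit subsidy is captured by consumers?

Pre-subsidy: 220 - 9P = -46 + 5P gives P* = 19, x* = 49.
With the rebate, buyers effectively pay Pb = Ps − 7, where Ps is the price sellers receive.
Demand in terms of Ps becomes xd = 220 − 9(Ps − 7) = 283 - 9Ps. Setting this equal to supply: 283 - 9Ps = -46 + 5Ps, so Ps = 23.5.
Buyers pay Pb = 23.5 − 7 = 16.5; x' = -46 + 5·23.5 = 71.5.
Buyers' price falls by P* − Pb = 19 − 16.5 = 2.5; sellers' price rises by Ps − P* = 23.5 − 19 = 4.5.
So consumers capture 2.5/7 = 5/14 of each unit of subsidy.

Consumer share = 5/14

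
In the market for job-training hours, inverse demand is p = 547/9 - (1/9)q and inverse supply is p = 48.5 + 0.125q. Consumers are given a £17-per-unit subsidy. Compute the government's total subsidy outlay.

Government cost = £2108

Pre-subsidy: 547/9 - (1/9)q = 48.5 + 0.125q gives q* = 52 and p* = 55.
With the rebate, buyers effectively pay pb = ps − 17, where ps is the price sellers receive.
On the curves, pb = 547/9 - (1/9)q and ps = 48.5 + 0.125q; the wedge ps − pb = 17 gives 48.5 + 0.125q − (547/9 - (1/9)q) = 17, so q' = 124.
Then pb = 547/9 − (1/9)·124 = 47 and ps = 48.5 + 0.125·124 = 64.
Government outlay = subsidy × quantity = 17 × 124 = 2108.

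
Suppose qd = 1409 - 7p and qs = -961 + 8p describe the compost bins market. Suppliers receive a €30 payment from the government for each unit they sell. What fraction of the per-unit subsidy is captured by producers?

Producer share = 7/15

Pre-subsidy: 1409 - 7p = -961 + 8p gives p* = 158, q* = 303.
With the subsidy, sellers receive ps = pb + 30 for each unit, where pb is the price buyers pay.
Supply in terms of pb becomes qs = -961 + 8(pb + 30) = -721 + 8pb. Setting this equal to demand: 1409 - 7pb = -721 + 8pb, so pb = 142.
Sellers receive ps = 142 + 30 = 172; q' = 1409 − 7·142 = 415.
Buyers' price falls by p* − pb = 158 − 142 = 16; sellers' price rises by ps − p* = 172 − 158 = 14.
So producers capture 14/30 = 7/15 of each unit of subsidy.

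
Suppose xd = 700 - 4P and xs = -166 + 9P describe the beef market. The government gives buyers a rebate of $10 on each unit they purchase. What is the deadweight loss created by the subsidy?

Pre-subsidy: 700 - 4P = -166 + 9P gives P* = 866/13, x* = 5636/13.
With the rebate, buyers effectively pay Pb = Ps − 10, where Ps is the price sellers receive.
Demand in terms of Ps becomes xd = 700 − 4(Ps − 10) = 740 - 4Ps. Setting this equal to supply: 740 - 4Ps = -166 + 9Ps, so Ps = 906/13.
Buyers pay Pb = 906/13 − 10 = 776/13; x' = -166 + 9·(906/13) = 5996/13.
The subsidy expands output by 5996/13 − 5636/13 = 360/13 past the efficient level; on those units the gap between marginal cost and willingness to pay runs from 0 up to 10.
DWL = ½ × 10 × 360/13 = 1800/13.

Deadweight loss = 1800/13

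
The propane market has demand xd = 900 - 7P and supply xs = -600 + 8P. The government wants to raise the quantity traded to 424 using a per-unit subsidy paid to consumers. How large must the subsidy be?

At x = 424, invert demand for the buyer price: Pb = (900 − 424)/7 = 68; invert supply for the seller price: Ps = (424 − (-600))/8 = 128.
The subsidy must fill the gap: s = Ps − Pb = 128 − 68 = 60.

Required subsidy s = 60 per unit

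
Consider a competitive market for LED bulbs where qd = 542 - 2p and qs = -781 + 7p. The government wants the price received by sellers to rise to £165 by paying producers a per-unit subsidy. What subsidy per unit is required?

At a seller price of 165, quantity supplied is -781 + 7·165 = 374.
Buyers absorb 374 only when they pay pb with 542 − 2·pb = 374, i.e. pb = 84.
s = ps − pb = 165 − 84 = 81.

Required subsidy s = £81 per unit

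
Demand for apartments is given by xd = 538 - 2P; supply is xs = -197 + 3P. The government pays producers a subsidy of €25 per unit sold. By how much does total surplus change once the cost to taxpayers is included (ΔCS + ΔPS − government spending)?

Pre-subsidy: 538 - 2P = -197 + 3P gives P* = 147, x* = 244.
With the subsidy, sellers receive Ps = Pb + 25 for each unit, where Pb is the price buyers pay.
Supply in terms of Pb becomes xs = -197 + 3(Pb + 25) = -122 + 3Pb. Setting this equal to demand: 538 - 2Pb = -122 + 3Pb, so Pb = 132.
Sellers receive Ps = 132 + 25 = 157; x' = 538 − 2·132 = 274.
ΔCS = ½(244 + 274)(147 − 132) = 3885; ΔPS = ½(244 + 274)(157 − 147) = 2590.
Government spending = 25 × 274 = 6850.
Net change = 3885 + 2590 − 6850 = -375. The loss equals the DWL triangle ½·25·30.

Net change in total surplus = -€375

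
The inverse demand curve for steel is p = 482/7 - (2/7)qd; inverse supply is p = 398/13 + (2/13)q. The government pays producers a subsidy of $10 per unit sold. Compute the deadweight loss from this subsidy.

Pre-subsidy: 482/7 - (2/7)q = 398/13 + (2/13)q gives q* = 87 and p* = 44.
With the subsidy, sellers receive ps = pb + 10 for each unit, where pb is the price buyers pay.
On the curves, pb = 482/7 - (2/7)q and ps = 398/13 + (2/13)q; the wedge ps − pb = 10 gives 398/13 + (2/13)q − (482/7 - (2/7)q) = 10, so q' = 109.75.
Then pb = 482/7 − (2/7)·109.75 = 37.5 and ps = 398/13 + (2/13)·109.75 = 47.5.
The subsidy expands output by 109.75 − 87 = 22.75 past the efficient level; on those units the gap between marginal cost and willingness to pay runs from 0 up to 10.
DWL = ½ × 10 × 22.75 = 113.75.

Deadweight loss = $113.75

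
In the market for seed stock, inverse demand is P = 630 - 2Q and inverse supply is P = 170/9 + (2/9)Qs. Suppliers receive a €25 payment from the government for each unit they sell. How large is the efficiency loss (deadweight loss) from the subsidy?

Pre-subsidy: 630 - 2Q = 170/9 + (2/9)Q gives Q* = 275 and P* = 80.
With the subsidy, sellers receive Ps = Pb + 25 for each unit, where Pb is the price buyers pay.
On the curves, Pb = 630 - 2Q and Ps = 170/9 + (2/9)Q; the wedge Ps − Pb = 25 gives 170/9 + (2/9)Q − (630 - 2Q) = 25, so Q' = 286.25.
Then Pb = 630 − 2·286.25 = 57.5 and Ps = 170/9 + (2/9)·286.25 = 82.5.
The subsidy expands output by 286.25 − 275 = 11.25 past the efficient level; on those units the gap between marginal cost and willingness to pay runs from 0 up to 25.
DWL = ½ × 25 × 11.25 = 140.625.

Deadweight loss = €140.625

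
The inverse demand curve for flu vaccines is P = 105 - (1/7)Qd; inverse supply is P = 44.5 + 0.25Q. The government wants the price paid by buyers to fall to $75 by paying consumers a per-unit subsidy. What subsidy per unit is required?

At a buyer price of 75, quantity demanded is 735 − 7·75 = 210.
Sellers supply 210 only when they receive Ps = 44.5 + 0.25·210 = 97.
s = Ps − Pb = 97 − 75 = 22.

Required subsidy s = $22 per unit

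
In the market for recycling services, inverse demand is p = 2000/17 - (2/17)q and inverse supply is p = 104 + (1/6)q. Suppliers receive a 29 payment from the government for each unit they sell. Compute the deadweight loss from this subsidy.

Deadweight loss = 1479

Pre-subsidy: 2000/17 - (2/17)q = 104 + (1/6)q gives q* = 48 and p* = 112.
With the subsidy, sellers receive ps = pb + 29 for each unit, where pb is the price buyers pay.
On the curves, pb = 2000/17 - (2/17)q and ps = 104 + (1/6)q; the wedge ps − pb = 29 gives 104 + (1/6)q − (2000/17 - (2/17)q) = 29, so q' = 150.
Then pb = 2000/17 − (2/17)·150 = 100 and ps = 104 + (1/6)·150 = 129.
The subsidy expands output by 150 − 48 = 102 past the efficient level; on those units the gap between marginal cost and willingness to pay runs from 0 up to 29.
DWL = ½ × 29 × 102 = 1479.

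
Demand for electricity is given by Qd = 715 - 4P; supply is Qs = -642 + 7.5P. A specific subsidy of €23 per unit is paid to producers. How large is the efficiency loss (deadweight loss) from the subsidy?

Deadweight loss = €690

Pre-subsidy: 715 - 4P = -642 + 7.5P gives P* = 118, Q* = 243.
With the subsidy, sellers receive Ps = Pb + 23 for each unit, where Pb is the price buyers pay.
Supply in terms of Pb becomes Qs = -642 + 7.5(Pb + 23) = -469.5 + 7.5Pb. Setting this equal to demand: 715 - 4Pb = -469.5 + 7.5Pb, so Pb = 103.
Sellers receive Ps = 103 + 23 = 126; Q' = 715 − 4·103 = 303.
The subsidy expands output by 303 − 243 = 60 past the efficient level; on those units the gap between marginal cost and willingness to pay runs from 0 up to 23.
DWL = ½ × 23 × 60 = 690.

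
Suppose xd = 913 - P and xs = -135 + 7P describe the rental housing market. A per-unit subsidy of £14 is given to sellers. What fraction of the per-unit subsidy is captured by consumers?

Pre-subsidy: 913 - P = -135 + 7P gives P* = 131, x* = 782.
With the subsidy, sellers receive Ps = Pb + 14 for each unit, where Pb is the price buyers pay.
Supply in terms of Pb becomes xs = -135 + 7(Pb + 14) = -37 + 7Pb. Setting this equal to demand: 913 - Pb = -37 + 7Pb, so Pb = 118.75.
Sellers receive Ps = 118.75 + 14 = 132.75; x' = 913 − 1·118.75 = 794.25.
Buyers' price falls by P* − Pb = 131 − 118.75 = 12.25; sellers' price rises by Ps − P* = 132.75 − 131 = 1.75.
So consumers capture 12.25/14 = 0.875 of each unit of subsidy.

Consumer share = 0.875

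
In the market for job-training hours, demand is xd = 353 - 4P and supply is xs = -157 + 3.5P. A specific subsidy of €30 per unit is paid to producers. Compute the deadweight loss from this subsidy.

Deadweight loss = €840

Pre-subsidy: 353 - 4P = -157 + 3.5P gives P* = 68, x* = 81.
With the subsidy, sellers receive Ps = Pb + 30 for each unit, where Pb is the price buyers pay.
Supply in terms of Pb becomes xs = -157 + 3.5(Pb + 30) = -52 + 3.5Pb. Setting this equal to demand: 353 - 4Pb = -52 + 3.5Pb, so Pb = 54.
Sellers receive Ps = 54 + 30 = 84; x' = 353 − 4·54 = 137.
The subsidy expands output by 137 − 81 = 56 past the efficient level; on those units the gap between marginal cost and willingness to pay runs from 0 up to 30.
DWL = ½ × 30 × 56 = 840.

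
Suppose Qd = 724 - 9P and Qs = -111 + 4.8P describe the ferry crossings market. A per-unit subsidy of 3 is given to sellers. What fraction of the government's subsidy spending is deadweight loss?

DWL / government spending = 108/4343

Pre-subsidy: 724 - 9P = -111 + 4.8P gives P* = 4175/69, Q* = 4127/23.
With the subsidy, sellers receive Ps = Pb + 3 for each unit, where Pb is the price buyers pay.
Supply in terms of Pb becomes Qs = -111 + 4.8(Pb + 3) = -96.6 + 4.8Pb. Setting this equal to demand: 724 - 9Pb = -96.6 + 4.8Pb, so Pb = 4103/69.
Sellers receive Ps = 4103/69 + 3 = 4310/69; Q' = 724 − 9·(4103/69) = 4343/23.
ΔCS = ½(4127/23 + 4343/23)(4175/69 − 4103/69) = 101640/529; ΔPS = ½(4127/23 + 4343/23)(4310/69 − 4175/69) = 190575/529.
Government spending = 3 × 4343/23 = 13029/23.
DWL = ½ × 3 × (4343/23 − 4127/23) = 324/23; fraction = (324/23) / (13029/23) = 108/4343.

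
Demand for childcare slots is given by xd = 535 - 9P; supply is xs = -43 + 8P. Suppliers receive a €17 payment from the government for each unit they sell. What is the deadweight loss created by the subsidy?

Deadweight loss = €612

Pre-subsidy: 535 - 9P = -43 + 8P gives P* = 34, x* = 229.
With the subsidy, sellers receive Ps = Pb + 17 for each unit, where Pb is the price buyers pay.
Supply in terms of Pb becomes xs = -43 + 8(Pb + 17) = 93 + 8Pb. Setting this equal to demand: 535 - 9Pb = 93 + 8Pb, so Pb = 26.
Sellers receive Ps = 26 + 17 = 43; x' = 535 − 9·26 = 301.
The subsidy expands output by 301 − 229 = 72 past the efficient level; on those units the gap between marginal cost and willingness to pay runs from 0 up to 17.
DWL = ½ × 17 × 72 = 612.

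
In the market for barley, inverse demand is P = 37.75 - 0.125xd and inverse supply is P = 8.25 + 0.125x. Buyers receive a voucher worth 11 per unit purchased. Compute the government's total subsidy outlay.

Government cost = 1782

Pre-subsidy: 37.75 - 0.125x = 8.25 + 0.125x gives x* = 118 and P* = 23.
With the rebate, buyers effectively pay Pb = Ps − 11, where Ps is the price sellers receive.
On the curves, Pb = 37.75 - 0.125x and Ps = 8.25 + 0.125x; the wedge Ps − Pb = 11 gives 8.25 + 0.125x − (37.75 - 0.125x) = 11, so x' = 162.
Then Pb = 37.75 − 0.125·162 = 17.5 and Ps = 8.25 + 0.125·162 = 28.5.
Government outlay = subsidy × quantity = 11 × 162 = 1782.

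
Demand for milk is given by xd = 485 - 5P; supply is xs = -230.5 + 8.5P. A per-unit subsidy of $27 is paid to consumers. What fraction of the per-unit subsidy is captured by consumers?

Pre-subsidy: 485 - 5P = -230.5 + 8.5P gives P* = 53, x* = 220.
With the rebate, buyers effectively pay Pb = Ps − 27, where Ps is the price sellers receive.
Demand in terms of Ps becomes xd = 485 − 5(Ps − 27) = 620 - 5Ps. Setting this equal to supply: 620 - 5Ps = -230.5 + 8.5Ps, so Ps = 63.
Buyers pay Pb = 63 − 27 = 36; x' = -230.5 + 8.5·63 = 305.
Buyers' price falls by P* − Pb = 53 − 36 = 17; sellers' price rises by Ps − P* = 63 − 53 = 10.
So consumers capture 17/27 = 17/27 of each unit of subsidy.

Consumer share = 17/27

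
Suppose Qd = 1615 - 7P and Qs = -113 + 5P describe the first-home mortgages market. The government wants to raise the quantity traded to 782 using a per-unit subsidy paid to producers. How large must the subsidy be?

Required subsidy s = 60 per unit

At Q = 782, invert demand for the buyer price: Pb = (1615 − 782)/7 = 119; invert supply for the seller price: Ps = (782 − (-113))/5 = 179.
The subsidy must fill the gap: s = Ps − Pb = 179 − 119 = 60.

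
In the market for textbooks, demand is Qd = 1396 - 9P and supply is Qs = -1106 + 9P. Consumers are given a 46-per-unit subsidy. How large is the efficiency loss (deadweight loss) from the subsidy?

Deadweight loss = 4761

Pre-subsidy: 1396 - 9P = -1106 + 9P gives P* = 139, Q* = 145.
With the rebate, buyers effectively pay Pb = Ps − 46, where Ps is the price sellers receive.
Demand in terms of Ps becomes Qd = 1396 − 9(Ps − 46) = 1810 - 9Ps. Setting this equal to supply: 1810 - 9Ps = -1106 + 9Ps, so Ps = 162.
Buyers pay Pb = 162 − 46 = 116; Q' = -1106 + 9·162 = 352.
The subsidy expands output by 352 − 145 = 207 past the efficient level; on those units the gap between marginal cost and willingness to pay runs from 0 up to 46.
DWL = ½ × 46 × 207 = 4761.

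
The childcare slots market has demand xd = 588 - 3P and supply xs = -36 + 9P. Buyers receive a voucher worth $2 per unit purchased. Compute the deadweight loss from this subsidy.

Deadweight loss = $4.5

Pre-subsidy: 588 - 3P = -36 + 9P gives P* = 52, x* = 432.
With the rebate, buyers effectively pay Pb = Ps − 2, where Ps is the price sellers receive.
Demand in terms of Ps becomes xd = 588 − 3(Ps − 2) = 594 - 3Ps. Setting this equal to supply: 594 - 3Ps = -36 + 9Ps, so Ps = 52.5.
Buyers pay Pb = 52.5 − 2 = 50.5; x' = -36 + 9·52.5 = 436.5.
The subsidy expands output by 436.5 − 432 = 4.5 past the efficient level; on those units the gap between marginal cost and willingness to pay runs from 0 up to 2.
DWL = ½ × 2 × 4.5 = 4.5.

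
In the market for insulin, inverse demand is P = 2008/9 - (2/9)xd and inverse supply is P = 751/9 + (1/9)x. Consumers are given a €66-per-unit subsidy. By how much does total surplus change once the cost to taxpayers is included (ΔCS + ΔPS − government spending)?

Net change in total surplus = -€6534

Pre-subsidy: 2008/9 - (2/9)x = 751/9 + (1/9)x gives x* = 419 and P* = 130.
With the rebate, buyers effectively pay Pb = Ps − 66, where Ps is the price sellers receive.
On the curves, Pb = 2008/9 - (2/9)x and Ps = 751/9 + (1/9)x; the wedge Ps − Pb = 66 gives 751/9 + (1/9)x − (2008/9 - (2/9)x) = 66, so x' = 617.
Then Pb = 2008/9 − (2/9)·617 = 86 and Ps = 751/9 + (1/9)·617 = 152.
ΔCS = ½(419 + 617)(130 − 86) = 22792; ΔPS = ½(419 + 617)(152 − 130) = 11396.
Government spending = 66 × 617 = 40722.
Net change = 22792 + 11396 − 40722 = -6534. The loss equals the DWL triangle ½·66·198.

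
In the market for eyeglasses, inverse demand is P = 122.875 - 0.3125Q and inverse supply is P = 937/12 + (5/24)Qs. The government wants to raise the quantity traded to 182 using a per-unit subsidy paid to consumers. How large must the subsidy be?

Required subsidy s = 50 per unit

At Q = 182, from the demand curve buyers pay Pb = 122.875 − 0.3125·182 = 66; from the supply curve sellers need Ps = 937/12 + (5/24)·182 = 116.
The subsidy must fill the gap: s = Ps − Pb = 116 − 66 = 50.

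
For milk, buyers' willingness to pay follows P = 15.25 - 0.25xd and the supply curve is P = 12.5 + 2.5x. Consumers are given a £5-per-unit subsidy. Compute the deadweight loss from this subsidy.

Deadweight loss = 50/11

Pre-subsidy: 15.25 - 0.25x = 12.5 + 2.5x gives x* = 1 and P* = 15.
With the rebate, buyers effectively pay Pb = Ps − 5, where Ps is the price sellers receive.
On the curves, Pb = 15.25 - 0.25x and Ps = 12.5 + 2.5x; the wedge Ps − Pb = 5 gives 12.5 + 2.5x − (15.25 - 0.25x) = 5, so x' = 31/11.
Then Pb = 15.25 − 0.25·(31/11) = 160/11 and Ps = 12.5 + 2.5·(31/11) = 215/11.
The subsidy expands output by 31/11 − 1 = 20/11 past the efficient level; on those units the gap between marginal cost and willingness to pay runs from 0 up to 5.
DWL = ½ × 5 × 20/11 = 50/11.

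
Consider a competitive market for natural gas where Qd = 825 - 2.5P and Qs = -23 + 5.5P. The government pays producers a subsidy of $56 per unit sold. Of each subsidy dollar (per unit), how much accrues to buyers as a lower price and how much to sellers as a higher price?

Pre-subsidy: 825 - 2.5P = -23 + 5.5P gives P* = 106, Q* = 560.
With the subsidy, sellers receive Ps = Pb + 56 for each unit, where Pb is the price buyers pay.
Supply in terms of Pb becomes Qs = -23 + 5.5(Pb + 56) = 285 + 5.5Pb. Setting this equal to demand: 825 - 2.5Pb = 285 + 5.5Pb, so Pb = 67.5.
Sellers receive Ps = 67.5 + 56 = 123.5; Q' = 825 − 2.5·67.5 = 656.25.
Buyers' price falls by P* − Pb = 106 − 67.5 = 38.5; sellers' price rises by Ps − P* = 123.5 − 106 = 17.5.

Buyers gain $38.5 per unit; sellers gain $17.5 per unit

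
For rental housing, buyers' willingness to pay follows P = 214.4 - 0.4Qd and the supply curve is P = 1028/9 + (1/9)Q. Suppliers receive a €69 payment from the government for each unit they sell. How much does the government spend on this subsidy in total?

Government cost = €22839

Pre-subsidy: 214.4 - 0.4Q = 1028/9 + (1/9)Q gives Q* = 196 and P* = 136.
With the subsidy, sellers receive Ps = Pb + 69 for each unit, where Pb is the price buyers pay.
On the curves, Pb = 214.4 - 0.4Q and Ps = 1028/9 + (1/9)Q; the wedge Ps − Pb = 69 gives 1028/9 + (1/9)Q − (214.4 - 0.4Q) = 69, so Q' = 331.
Then Pb = 214.4 − 0.4·331 = 82 and Ps = 1028/9 + (1/9)·331 = 151.
Government outlay = subsidy × quantity = 69 × 331 = 22839.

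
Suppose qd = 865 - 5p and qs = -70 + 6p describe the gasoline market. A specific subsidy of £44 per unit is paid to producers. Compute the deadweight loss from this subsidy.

Pre-subsidy: 865 - 5p = -70 + 6p gives p* = 85, q* = 440.
With the subsidy, sellers receive ps = pb + 44 for each unit, where pb is the price buyers pay.
Supply in terms of pb becomes qs = -70 + 6(pb + 44) = 194 + 6pb. Setting this equal to demand: 865 - 5pb = 194 + 6pb, so pb = 61.
Sellers receive ps = 61 + 44 = 105; q' = 865 − 5·61 = 560.
The subsidy expands output by 560 − 440 = 120 past the efficient level; on those units the gap between marginal cost and willingness to pay runs from 0 up to 44.
DWL = ½ × 44 × 120 = 2640.

Deadweight loss = £2640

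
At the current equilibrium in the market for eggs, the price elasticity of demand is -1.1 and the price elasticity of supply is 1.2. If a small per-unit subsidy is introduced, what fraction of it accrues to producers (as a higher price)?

For a small subsidy around the equilibrium, the benefit split depends on the relative slopes, which at a point are proportional to the elasticities.
Buyer share = εs/(εs + |εd|) = 1.2/(1.2 + 1.1) = 12/23; seller share = |εd|/(εs + |εd|) = 11/23.
So producers capture 11/23 of the subsidy.

Producer share = 11/23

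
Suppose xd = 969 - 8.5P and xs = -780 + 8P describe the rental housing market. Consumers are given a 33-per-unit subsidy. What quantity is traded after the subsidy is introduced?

Pre-subsidy: 969 - 8.5P = -780 + 8P gives P* = 106, x* = 68.
With the rebate, buyers effectively pay Pb = Ps − 33, where Ps is the price sellers receive.
Demand in terms of Ps becomes xd = 969 − 8.5(Ps − 33) = 1249.5 - 8.5Ps. Setting this equal to supply: 1249.5 - 8.5Ps = -780 + 8Ps, so Ps = 123.
Buyers pay Pb = 123 − 33 = 90; x' = -780 + 8·123 = 204.

x' = 204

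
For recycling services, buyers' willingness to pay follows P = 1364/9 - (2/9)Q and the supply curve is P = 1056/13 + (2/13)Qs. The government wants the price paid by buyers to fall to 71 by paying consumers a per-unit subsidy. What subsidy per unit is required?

Required subsidy s = 66 per unit

At a buyer price of 71, quantity demanded is 682 − 4.5·71 = 362.5.
Sellers supply 362.5 only when they receive Ps = 1056/13 + (2/13)·362.5 = 137.
s = Ps − Pb = 137 − 71 = 66.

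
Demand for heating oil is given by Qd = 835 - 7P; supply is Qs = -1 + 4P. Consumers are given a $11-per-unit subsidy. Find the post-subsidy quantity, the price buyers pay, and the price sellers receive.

Q' = 331; buyers pay $72; sellers receive $83

Pre-subsidy: 835 - 7P = -1 + 4P gives P* = 76, Q* = 303.
With the rebate, buyers effectively pay Pb = Ps − 11, where Ps is the price sellers receive.
Demand in terms of Ps becomes Qd = 835 − 7(Ps − 11) = 912 - 7Ps. Setting this equal to supply: 912 - 7Ps = -1 + 4Ps, so Ps = 83.
Buyers pay Pb = 83 − 11 = 72; Q' = -1 + 4·83 = 331.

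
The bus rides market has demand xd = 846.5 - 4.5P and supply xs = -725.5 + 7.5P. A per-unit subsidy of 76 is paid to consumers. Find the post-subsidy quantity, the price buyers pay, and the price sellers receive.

x' = 470.75; buyers pay 83.5; sellers receive 159.5

Pre-subsidy: 846.5 - 4.5P = -725.5 + 7.5P gives P* = 131, x* = 257.
With the rebate, buyers effectively pay Pb = Ps − 76, where Ps is the price sellers receive.
Demand in terms of Ps becomes xd = 846.5 − 4.5(Ps − 76) = 1188.5 - 4.5Ps. Setting this equal to supply: 1188.5 - 4.5Ps = -725.5 + 7.5Ps, so Ps = 159.5.
Buyers pay Pb = 159.5 − 76 = 83.5; x' = -725.5 + 7.5·159.5 = 470.75.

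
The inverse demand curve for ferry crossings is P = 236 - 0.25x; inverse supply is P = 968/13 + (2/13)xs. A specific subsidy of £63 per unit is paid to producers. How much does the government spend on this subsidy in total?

Government cost = £35028

Pre-subsidy: 236 - 0.25x = 968/13 + (2/13)x gives x* = 400 and P* = 136.
With the subsidy, sellers receive Ps = Pb + 63 for each unit, where Pb is the price buyers pay.
On the curves, Pb = 236 - 0.25x and Ps = 968/13 + (2/13)x; the wedge Ps − Pb = 63 gives 968/13 + (2/13)x − (236 - 0.25x) = 63, so x' = 556.
Then Pb = 236 − 0.25·556 = 97 and Ps = 968/13 + (2/13)·556 = 160.
Government outlay = subsidy × quantity = 63 × 556 = 35028.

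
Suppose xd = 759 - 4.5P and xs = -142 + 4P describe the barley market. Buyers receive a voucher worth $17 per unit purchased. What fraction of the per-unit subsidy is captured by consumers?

Consumer share = 8/17

Pre-subsidy: 759 - 4.5P = -142 + 4P gives P* = 106, x* = 282.
With the rebate, buyers effectively pay Pb = Ps − 17, where Ps is the price sellers receive.
Demand in terms of Ps becomes xd = 759 − 4.5(Ps − 17) = 835.5 - 4.5Ps. Setting this equal to supply: 835.5 - 4.5Ps = -142 + 4Ps, so Ps = 115.
Buyers pay Pb = 115 − 17 = 98; x' = -142 + 4·115 = 318.
Buyers' price falls by P* − Pb = 106 − 98 = 8; sellers' price rises by Ps − P* = 115 − 106 = 9.
So consumers capture 8/17 = 8/17 of each unit of subsidy.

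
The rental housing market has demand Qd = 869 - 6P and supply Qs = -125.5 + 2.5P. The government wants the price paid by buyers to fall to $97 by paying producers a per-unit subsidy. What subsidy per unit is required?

Required subsidy s = $68 per unit

At a buyer price of 97, quantity demanded is 869 − 6·97 = 287.
Sellers supply 287 only when they receive Ps with -125.5 + 2.5·Ps = 287, i.e. Ps = 165.
s = Ps − Pb = 165 − 97 = 68.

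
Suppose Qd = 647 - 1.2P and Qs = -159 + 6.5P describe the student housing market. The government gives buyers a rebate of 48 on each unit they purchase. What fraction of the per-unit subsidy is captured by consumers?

Consumer share = 65/77

Pre-subsidy: 647 - 1.2P = -159 + 6.5P gives P* = 8060/77, Q* = 40147/77.
With the rebate, buyers effectively pay Pb = Ps − 48, where Ps is the price sellers receive.
Demand in terms of Ps becomes Qd = 647 − 1.2(Ps − 48) = 704.6 - 1.2Ps. Setting this equal to supply: 704.6 - 1.2Ps = -159 + 6.5Ps, so Ps = 8636/77.
Buyers pay Pb = 8636/77 − 48 = 4940/77; Q' = -159 + 6.5·(8636/77) = 43891/77.
Buyers' price falls by P* − Pb = 8060/77 − 4940/77 = 3120/77; sellers' price rises by Ps − P* = 8636/77 − 8060/77 = 576/77.
So consumers capture (3120/77)/48 = 65/77 of each unit of subsidy.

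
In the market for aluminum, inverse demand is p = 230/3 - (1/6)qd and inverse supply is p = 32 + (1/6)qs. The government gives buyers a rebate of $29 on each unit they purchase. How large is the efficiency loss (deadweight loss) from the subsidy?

Pre-subsidy: 230/3 - (1/6)q = 32 + (1/6)q gives q* = 134 and p* = 163/3.
With the rebate, buyers effectively pay pb = ps − 29, where ps is the price sellers receive.
On the curves, pb = 230/3 - (1/6)q and ps = 32 + (1/6)q; the wedge ps − pb = 29 gives 32 + (1/6)q − (230/3 - (1/6)q) = 29, so q' = 221.
Then pb = 230/3 − (1/6)·221 = 239/6 and ps = 32 + (1/6)·221 = 413/6.
The subsidy expands output by 221 − 134 = 87 past the efficient level; on those units the gap between marginal cost and willingness to pay runs from 0 up to 29.
DWL = ½ × 29 × 87 = 1261.5.

Deadweight loss = $1261.5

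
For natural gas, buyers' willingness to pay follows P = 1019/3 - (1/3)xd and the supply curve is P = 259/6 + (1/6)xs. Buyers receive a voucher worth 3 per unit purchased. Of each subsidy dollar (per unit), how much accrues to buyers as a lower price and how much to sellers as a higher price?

Buyers gain 2 per unit; sellers gain 1 per unit

Pre-subsidy: 1019/3 - (1/3)x = 259/6 + (1/6)x gives x* = 593 and P* = 142.
With the rebate, buyers effectively pay Pb = Ps − 3, where Ps is the price sellers receive.
On the curves, Pb = 1019/3 - (1/3)x and Ps = 259/6 + (1/6)x; the wedge Ps − Pb = 3 gives 259/6 + (1/6)x − (1019/3 - (1/3)x) = 3, so x' = 599.
Then Pb = 1019/3 − (1/3)·599 = 140 and Ps = 259/6 + (1/6)·599 = 143.
Buyers' price falls by P* − Pb = 142 − 140 = 2; sellers' price rises by Ps − P* = 143 − 142 = 1.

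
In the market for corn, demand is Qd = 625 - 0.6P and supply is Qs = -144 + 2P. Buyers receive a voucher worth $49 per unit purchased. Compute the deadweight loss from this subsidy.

Deadweight loss = 7203/13

Pre-subsidy: 625 - 0.6P = -144 + 2P gives P* = 3845/13, Q* = 5818/13.
With the rebate, buyers effectively pay Pb = Ps − 49, where Ps is the price sellers receive.
Demand in terms of Ps becomes Qd = 625 − 0.6(Ps − 49) = 654.4 - 0.6Ps. Setting this equal to supply: 654.4 - 0.6Ps = -144 + 2Ps, so Ps = 3992/13.
Buyers pay Pb = 3992/13 − 49 = 3355/13; Q' = -144 + 2·(3992/13) = 6112/13.
The subsidy expands output by 6112/13 − 5818/13 = 294/13 past the efficient level; on those units the gap between marginal cost and willingness to pay runs from 0 up to 49.
DWL = ½ × 49 × 294/13 = 7203/13.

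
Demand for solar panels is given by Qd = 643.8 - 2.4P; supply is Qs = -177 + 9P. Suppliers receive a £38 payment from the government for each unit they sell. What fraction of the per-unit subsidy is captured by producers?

Pre-subsidy: 643.8 - 2.4P = -177 + 9P gives P* = 72, Q* = 471.
With the subsidy, sellers receive Ps = Pb + 38 for each unit, where Pb is the price buyers pay.
Supply in terms of Pb becomes Qs = -177 + 9(Pb + 38) = 165 + 9Pb. Setting this equal to demand: 643.8 - 2.4Pb = 165 + 9Pb, so Pb = 42.
Sellers receive Ps = 42 + 38 = 80; Q' = 643.8 − 2.4·42 = 543.
Buyers' price falls by P* − Pb = 72 − 42 = 30; sellers' price rises by Ps − P* = 80 − 72 = 8.
So producers capture 8/38 = 4/19 of each unit of subsidy.

Producer share = 4/19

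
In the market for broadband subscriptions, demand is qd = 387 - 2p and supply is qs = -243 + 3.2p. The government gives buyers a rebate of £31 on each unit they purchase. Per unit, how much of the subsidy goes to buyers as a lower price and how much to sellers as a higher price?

Pre-subsidy: 387 - 2p = -243 + 3.2p gives p* = 1575/13, q* = 1881/13.
With the rebate, buyers effectively pay pb = ps − 31, where ps is the price sellers receive.
Demand in terms of ps becomes qd = 387 − 2(ps − 31) = 449 - 2ps. Setting this equal to supply: 449 - 2ps = -243 + 3.2ps, so ps = 1730/13.
Buyers pay pb = 1730/13 − 31 = 1327/13; q' = -243 + 3.2·(1730/13) = 2377/13.
Buyers' price falls by p* − pb = 1575/13 − 1327/13 = 248/13; sellers' price rises by ps − p* = 1730/13 − 1575/13 = 155/13.

Buyers gain 248/13 per unit; sellers gain 155/13 per unit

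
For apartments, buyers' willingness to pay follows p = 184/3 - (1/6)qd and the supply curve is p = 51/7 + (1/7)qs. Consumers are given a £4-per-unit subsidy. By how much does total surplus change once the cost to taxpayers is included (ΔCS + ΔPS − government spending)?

Pre-subsidy: 184/3 - (1/6)q = 51/7 + (1/7)q gives q* = 2270/13 and p* = 419/13.
With the rebate, buyers effectively pay pb = ps − 4, where ps is the price sellers receive.
On the curves, pb = 184/3 - (1/6)q and ps = 51/7 + (1/7)q; the wedge ps − pb = 4 gives 51/7 + (1/7)q − (184/3 - (1/6)q) = 4, so q' = 2438/13.
Then pb = 184/3 − (1/6)·(2438/13) = 391/13 and ps = 51/7 + (1/7)·(2438/13) = 443/13.
ΔCS = ½(2270/13 + 2438/13)(419/13 − 391/13) = 65912/169; ΔPS = ½(2270/13 + 2438/13)(443/13 − 419/13) = 56496/169.
Government spending = 4 × 2438/13 = 9752/13.
Net change = 65912/169 + 56496/169 − 9752/13 = -336/13. The loss equals the DWL triangle ½·4·168/13.

Net change in total surplus = -336/13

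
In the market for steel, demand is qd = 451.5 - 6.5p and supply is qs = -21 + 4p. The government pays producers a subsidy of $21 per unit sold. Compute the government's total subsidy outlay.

Pre-subsidy: 451.5 - 6.5p = -21 + 4p gives p* = 45, q* = 159.
With the subsidy, sellers receive ps = pb + 21 for each unit, where pb is the price buyers pay.
Supply in terms of pb becomes qs = -21 + 4(pb + 21) = 63 + 4pb. Setting this equal to demand: 451.5 - 6.5pb = 63 + 4pb, so pb = 37.
Sellers receive ps = 37 + 21 = 58; q' = 451.5 − 6.5·37 = 211.
Government outlay = subsidy × quantity = 21 × 211 = 4431.

Government cost = $4431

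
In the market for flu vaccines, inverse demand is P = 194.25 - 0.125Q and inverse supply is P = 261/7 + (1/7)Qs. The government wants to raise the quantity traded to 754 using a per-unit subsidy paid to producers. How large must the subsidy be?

Required subsidy s = 45 per unit

At Q = 754, from the demand curve buyers pay Pb = 194.25 − 0.125·754 = 100; from the supply curve sellers need Ps = 261/7 + (1/7)·754 = 145.
The subsidy must fill the gap: s = Ps − Pb = 145 − 100 = 45.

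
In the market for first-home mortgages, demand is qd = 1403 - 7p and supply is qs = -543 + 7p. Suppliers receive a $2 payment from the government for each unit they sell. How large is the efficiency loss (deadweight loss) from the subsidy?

Deadweight loss = $7

Pre-subsidy: 1403 - 7p = -543 + 7p gives p* = 139, q* = 430.
With the subsidy, sellers receive ps = pb + 2 for each unit, where pb is the price buyers pay.
Supply in terms of pb becomes qs = -543 + 7(pb + 2) = -529 + 7pb. Setting this equal to demand: 1403 - 7pb = -529 + 7pb, so pb = 138.
Sellers receive ps = 138 + 2 = 140; q' = 1403 − 7·138 = 437.
The subsidy expands output by 437 − 430 = 7 past the efficient level; on those units the gap between marginal cost and willingness to pay runs from 0 up to 2.
DWL = ½ × 2 × 7 = 7.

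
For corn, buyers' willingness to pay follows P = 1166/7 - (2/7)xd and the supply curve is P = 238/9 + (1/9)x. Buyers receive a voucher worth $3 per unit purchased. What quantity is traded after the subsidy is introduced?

x' = 360.68

Pre-subsidy: 1166/7 - (2/7)x = 238/9 + (1/9)x gives x* = 353.12 and P* = 65.68.
With the rebate, buyers effectively pay Pb = Ps − 3, where Ps is the price sellers receive.
On the curves, Pb = 1166/7 - (2/7)x and Ps = 238/9 + (1/9)x; the wedge Ps − Pb = 3 gives 238/9 + (1/9)x − (1166/7 - (2/7)x) = 3, so x' = 360.68.
Then Pb = 1166/7 − (2/7)·360.68 = 63.52 and Ps = 238/9 + (1/9)·360.68 = 66.52.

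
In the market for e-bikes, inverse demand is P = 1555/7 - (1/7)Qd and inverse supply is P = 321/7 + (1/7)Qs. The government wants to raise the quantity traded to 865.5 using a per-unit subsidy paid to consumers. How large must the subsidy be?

Required subsidy s = 71 per unit

At Q = 865.5, from the demand curve buyers pay Pb = 1555/7 − (1/7)·865.5 = 98.5; from the supply curve sellers need Ps = 321/7 + (1/7)·865.5 = 169.5.
The subsidy must fill the gap: s = Ps − Pb = 169.5 − 98.5 = 71.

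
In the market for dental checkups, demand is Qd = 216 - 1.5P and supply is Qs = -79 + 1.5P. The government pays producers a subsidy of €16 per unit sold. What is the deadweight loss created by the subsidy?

Deadweight loss = €96

Pre-subsidy: 216 - 1.5P = -79 + 1.5P gives P* = 295/3, Q* = 68.5.
With the subsidy, sellers receive Ps = Pb + 16 for each unit, where Pb is the price buyers pay.
Supply in terms of Pb becomes Qs = -79 + 1.5(Pb + 16) = -55 + 1.5Pb. Setting this equal to demand: 216 - 1.5Pb = -55 + 1.5Pb, so Pb = 271/3.
Sellers receive Ps = 271/3 + 16 = 319/3; Q' = 216 − 1.5·(271/3) = 80.5.
The subsidy expands output by 80.5 − 68.5 = 12 past the efficient level; on those units the gap between marginal cost and willingness to pay runs from 0 up to 16.
DWL = ½ × 16 × 12 = 96.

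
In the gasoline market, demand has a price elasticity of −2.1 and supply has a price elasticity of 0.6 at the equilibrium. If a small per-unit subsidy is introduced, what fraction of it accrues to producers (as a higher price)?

Producer share = 7/9

For a small subsidy around the equilibrium, the benefit split depends on the relative slopes, which at a point are proportional to the elasticities.
Buyer share = εs/(εs + |εd|) = 0.6/(0.6 + 2.1) = 2/9; seller share = |εd|/(εs + |εd|) = 7/9.
So producers capture 7/9 of the subsidy.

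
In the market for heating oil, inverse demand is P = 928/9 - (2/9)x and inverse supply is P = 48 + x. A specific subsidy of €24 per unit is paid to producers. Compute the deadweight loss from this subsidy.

Pre-subsidy: 928/9 - (2/9)x = 48 + x gives x* = 496/11 and P* = 1024/11.
With the subsidy, sellers receive Ps = Pb + 24 for each unit, where Pb is the price buyers pay.
On the curves, Pb = 928/9 - (2/9)x and Ps = 48 + x; the wedge Ps − Pb = 24 gives 48 + x − (928/9 - (2/9)x) = 24, so x' = 712/11.
Then Pb = 928/9 − (2/9)·(712/11) = 976/11 and Ps = 48 + 1·(712/11) = 1240/11.
The subsidy expands output by 712/11 − 496/11 = 216/11 past the efficient level; on those units the gap between marginal cost and willingness to pay runs from 0 up to 24.
DWL = ½ × 24 × 216/11 = 2592/11.

Deadweight loss = 2592/11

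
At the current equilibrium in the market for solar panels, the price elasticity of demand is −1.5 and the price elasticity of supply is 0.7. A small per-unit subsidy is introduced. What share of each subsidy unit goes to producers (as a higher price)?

Producer share = 15/22

For a small subsidy around the equilibrium, the benefit split depends on the relative slopes, which at a point are proportional to the elasticities.
Buyer share = εs/(εs + |εd|) = 0.7/(0.7 + 1.5) = 7/22; seller share = |εd|/(εs + |εd|) = 15/22.
So producers capture 15/22 of the subsidy.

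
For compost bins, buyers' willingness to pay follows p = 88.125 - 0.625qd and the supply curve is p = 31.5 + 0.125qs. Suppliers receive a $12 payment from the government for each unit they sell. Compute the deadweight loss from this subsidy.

Pre-subsidy: 88.125 - 0.625q = 31.5 + 0.125q gives q* = 75.5 and p* = 40.9375.
With the subsidy, sellers receive ps = pb + 12 for each unit, where pb is the price buyers pay.
On the curves, pb = 88.125 - 0.625q and ps = 31.5 + 0.125q; the wedge ps − pb = 12 gives 31.5 + 0.125q − (88.125 - 0.625q) = 12, so q' = 91.5.
Then pb = 88.125 − 0.625·91.5 = 30.9375 and ps = 31.5 + 0.125·91.5 = 42.9375.
The subsidy expands output by 91.5 − 75.5 = 16 past the efficient level; on those units the gap between marginal cost and willingness to pay runs from 0 up to 12.
DWL = ½ × 12 × 16 = 96.

Deadweight loss = $96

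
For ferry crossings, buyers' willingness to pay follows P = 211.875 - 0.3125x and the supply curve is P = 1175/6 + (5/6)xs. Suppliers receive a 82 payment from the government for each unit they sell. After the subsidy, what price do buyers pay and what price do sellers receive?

Buyers pay 4073/22; sellers receive 5877/22

Pre-subsidy: 211.875 - 0.3125x = 1175/6 + (5/6)x gives x* = 14 and P* = 207.5.
With the subsidy, sellers receive Ps = Pb + 82 for each unit, where Pb is the price buyers pay.
On the curves, Pb = 211.875 - 0.3125x and Ps = 1175/6 + (5/6)x; the wedge Ps − Pb = 82 gives 1175/6 + (5/6)x − (211.875 - 0.3125x) = 82, so x' = 4706/55.
Then Pb = 211.875 − 0.3125·(4706/55) = 4073/22 and Ps = 1175/6 + (5/6)·(4706/55) = 5877/22.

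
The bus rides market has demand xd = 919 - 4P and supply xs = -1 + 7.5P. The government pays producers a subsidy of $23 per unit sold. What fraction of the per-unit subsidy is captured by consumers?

Consumer share = 15/23

Pre-subsidy: 919 - 4P = -1 + 7.5P gives P* = 80, x* = 599.
With the subsidy, sellers receive Ps = Pb + 23 for each unit, where Pb is the price buyers pay.
Supply in terms of Pb becomes xs = -1 + 7.5(Pb + 23) = 171.5 + 7.5Pb. Setting this equal to demand: 919 - 4Pb = 171.5 + 7.5Pb, so Pb = 65.
Sellers receive Ps = 65 + 23 = 88; x' = 919 − 4·65 = 659.
Buyers' price falls by P* − Pb = 80 − 65 = 15; sellers' price rises by Ps − P* = 88 − 80 = 8.
So consumers capture 15/23 = 15/23 of each unit of subsidy.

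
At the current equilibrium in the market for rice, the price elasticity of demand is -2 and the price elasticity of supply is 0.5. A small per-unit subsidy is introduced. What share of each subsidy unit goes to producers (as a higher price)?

For a small subsidy around the equilibrium, the benefit split depends on the relative slopes, which at a point are proportional to the elasticities.
Buyer share = εs/(εs + |εd|) = 0.5/(0.5 + 2) = 0.2; seller share = |εd|/(εs + |εd|) = 0.8.
So producers capture 0.8 of the subsidy.

Producer share = 0.8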